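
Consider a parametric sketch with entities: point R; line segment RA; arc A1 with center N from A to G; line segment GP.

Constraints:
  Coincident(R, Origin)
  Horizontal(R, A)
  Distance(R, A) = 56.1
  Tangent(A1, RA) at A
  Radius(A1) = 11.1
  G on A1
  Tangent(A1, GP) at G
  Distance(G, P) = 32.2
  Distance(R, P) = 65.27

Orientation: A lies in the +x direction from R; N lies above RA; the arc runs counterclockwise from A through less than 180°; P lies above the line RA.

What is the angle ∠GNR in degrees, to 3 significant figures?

158°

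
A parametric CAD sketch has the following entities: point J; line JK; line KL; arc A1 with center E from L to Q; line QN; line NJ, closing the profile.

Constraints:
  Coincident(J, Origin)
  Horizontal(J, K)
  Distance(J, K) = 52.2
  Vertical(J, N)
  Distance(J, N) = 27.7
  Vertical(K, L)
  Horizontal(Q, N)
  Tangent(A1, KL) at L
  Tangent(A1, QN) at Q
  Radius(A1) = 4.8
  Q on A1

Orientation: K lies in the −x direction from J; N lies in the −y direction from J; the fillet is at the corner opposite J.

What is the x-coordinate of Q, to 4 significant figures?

-47.40

J is at the origin; J and K share the same y with |JK| = 52.2 and K on the −x side, so K = (-52.20, 0.000). J and N share the same x with |JN| = 27.7 and N on the −y side, so N = (0.000, -27.70). The virtual corner opposite J is at (-52.20, -27.70). A1 meets KL tangentially, so EL is at right angles to KL and tangency of A1 to QN means the radius EQ is perpendicular to QN, with radius 4.8, so the center E sits 4.8 in from both sides at E = (-47.40, -22.90). That places the tangent points at L = (-52.20, -22.90) on KL and Q = (-47.40, -27.70) on QN. So Q.x = -47.40.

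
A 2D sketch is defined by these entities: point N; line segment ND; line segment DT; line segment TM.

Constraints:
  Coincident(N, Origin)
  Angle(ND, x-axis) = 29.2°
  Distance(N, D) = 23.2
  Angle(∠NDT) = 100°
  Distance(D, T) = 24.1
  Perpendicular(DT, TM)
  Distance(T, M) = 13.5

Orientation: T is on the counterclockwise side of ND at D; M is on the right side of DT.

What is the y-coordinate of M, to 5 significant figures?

38.518

N is at the origin; ND runs at 29.2° with length 23.2, so D = 23.2·(cos 29.2°, sin 29.2°) = (20.252, 11.318). ∠NDT = 100.0°, so DT runs at 29.2° + (180° − 100.0°) = 109.20° from the x-axis; with |DT| = 24.1, T = D + 24.1·(cos 109.20°, sin 109.20°) = (12.326, 34.078). DT ⟂ TM; with |TM| = 13.5 on the right of DT, M = T + 13.5·(0.94438, 0.32887) = (25.075, 38.518). So M.y = 38.518.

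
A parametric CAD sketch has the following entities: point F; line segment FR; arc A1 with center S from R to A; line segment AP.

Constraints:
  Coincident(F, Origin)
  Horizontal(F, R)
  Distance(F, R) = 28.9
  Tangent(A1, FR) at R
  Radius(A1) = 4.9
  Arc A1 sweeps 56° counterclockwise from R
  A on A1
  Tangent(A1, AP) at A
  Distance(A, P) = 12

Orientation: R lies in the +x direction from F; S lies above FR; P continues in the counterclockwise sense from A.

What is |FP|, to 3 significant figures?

41.5

On A1, R sits at bearing -90° from S; a 56° counterclockwise sweep puts A at bearing -34°, so A = S + 4.9·(cos -34°, sin -34°) = (33.0, 2.16). A1 meets AP tangentially, so SA is at right angles to AP, so AP runs along (−sin -34°, cos -34°); with |AP| = 12.0, P = (39.7, 12.1). Then |FP| = |P − F| = 41.5.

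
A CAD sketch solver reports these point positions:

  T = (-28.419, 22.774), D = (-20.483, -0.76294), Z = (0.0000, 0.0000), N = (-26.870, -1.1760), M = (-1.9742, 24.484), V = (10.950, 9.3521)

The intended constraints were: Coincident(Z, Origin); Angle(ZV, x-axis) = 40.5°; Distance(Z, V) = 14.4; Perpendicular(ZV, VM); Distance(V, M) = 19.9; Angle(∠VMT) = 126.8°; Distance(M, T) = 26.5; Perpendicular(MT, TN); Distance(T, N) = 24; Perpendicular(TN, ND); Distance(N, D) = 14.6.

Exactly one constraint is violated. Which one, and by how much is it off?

Distance(N, D) = 14.6 — off by 8.20.

Z = (0.00, 0.00) ✓; ZV at 40.50° ✓; |ZV| = 14.40 ✓; ∠(ZV, VM) = 90.00° ✓; |VM| = 19.90 ✓; ∠VMT = 126.8° ✓; |MT| = 26.50 ✓; ∠(MT, TN) = 90.00° ✓; |TN| = 24.00 ✓; ∠(TN, ND) = 90.00° ✓; |ND| = 6.400 ✗.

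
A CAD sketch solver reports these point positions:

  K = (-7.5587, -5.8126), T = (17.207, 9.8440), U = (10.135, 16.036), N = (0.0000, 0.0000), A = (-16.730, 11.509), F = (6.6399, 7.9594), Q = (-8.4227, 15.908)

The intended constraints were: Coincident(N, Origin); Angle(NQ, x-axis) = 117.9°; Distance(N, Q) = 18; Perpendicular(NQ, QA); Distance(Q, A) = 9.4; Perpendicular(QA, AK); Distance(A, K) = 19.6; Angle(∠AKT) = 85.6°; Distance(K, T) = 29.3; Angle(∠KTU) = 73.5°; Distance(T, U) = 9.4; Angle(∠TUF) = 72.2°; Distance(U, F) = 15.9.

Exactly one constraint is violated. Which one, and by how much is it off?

Distance(U, F) = 15.9 — off by 7.10.

N = (0.00, 0.00) ✓; NQ at 117.9° ✓; |NQ| = 18.00 ✓; ∠(NQ, QA) = 90.00° ✓; |QA| = 9.400 ✓; ∠(QA, AK) = 90.00° ✓; |AK| = 19.60 ✓; ∠AKT = 85.60° ✓; |KT| = 29.30 ✓; ∠KTU = 73.50° ✓; |TU| = 9.400 ✓; ∠TUF = 72.20° ✓; |UF| = 8.800 ✗.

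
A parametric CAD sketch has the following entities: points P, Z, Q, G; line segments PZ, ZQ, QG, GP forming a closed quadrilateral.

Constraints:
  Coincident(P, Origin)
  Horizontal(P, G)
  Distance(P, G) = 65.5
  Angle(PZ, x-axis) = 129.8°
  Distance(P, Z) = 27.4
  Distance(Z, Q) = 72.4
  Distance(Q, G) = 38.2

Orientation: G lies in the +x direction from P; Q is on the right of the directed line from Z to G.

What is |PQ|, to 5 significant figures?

45.624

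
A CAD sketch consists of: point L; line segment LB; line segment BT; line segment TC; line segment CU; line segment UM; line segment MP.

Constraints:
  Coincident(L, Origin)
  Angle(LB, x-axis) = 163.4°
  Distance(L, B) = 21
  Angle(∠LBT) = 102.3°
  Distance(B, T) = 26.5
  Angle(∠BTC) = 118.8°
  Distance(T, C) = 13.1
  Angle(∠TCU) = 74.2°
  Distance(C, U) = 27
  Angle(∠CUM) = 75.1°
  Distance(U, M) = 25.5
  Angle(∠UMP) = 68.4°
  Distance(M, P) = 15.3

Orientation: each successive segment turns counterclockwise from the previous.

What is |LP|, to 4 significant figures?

34.17

∠CUM = 75.1° gives UM at 153.0° from the x-axis; with |UM| = 25.5, M = (-30.62, 3.400). ∠UMP = 68.4° gives MP at -95.40° from the x-axis; with |MP| = 15.3, P = (-32.06, -11.83). Then |LP| = |P − L| = 34.17.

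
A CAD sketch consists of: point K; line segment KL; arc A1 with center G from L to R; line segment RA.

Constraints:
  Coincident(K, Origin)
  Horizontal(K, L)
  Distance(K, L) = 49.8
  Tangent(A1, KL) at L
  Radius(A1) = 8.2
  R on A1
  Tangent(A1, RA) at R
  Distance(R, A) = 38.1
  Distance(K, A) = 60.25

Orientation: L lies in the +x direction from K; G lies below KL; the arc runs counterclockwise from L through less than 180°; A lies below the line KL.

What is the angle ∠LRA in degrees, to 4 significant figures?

136.8°

Checks: ∠(GL, LK) = 90.00° ✓; |GL| = 8.200 ✓; |GR| = 8.200 ✓; ∠(GR, RA) = 90.00° ✓; |RA| = 38.10 ✓; |KA| = 60.25 ✓.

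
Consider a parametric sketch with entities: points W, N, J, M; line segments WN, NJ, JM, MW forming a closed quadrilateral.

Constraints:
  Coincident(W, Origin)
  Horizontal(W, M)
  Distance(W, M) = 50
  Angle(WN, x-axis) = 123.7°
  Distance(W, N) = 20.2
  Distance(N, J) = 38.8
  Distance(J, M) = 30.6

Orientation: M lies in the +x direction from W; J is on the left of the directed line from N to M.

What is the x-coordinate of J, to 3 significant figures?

27.4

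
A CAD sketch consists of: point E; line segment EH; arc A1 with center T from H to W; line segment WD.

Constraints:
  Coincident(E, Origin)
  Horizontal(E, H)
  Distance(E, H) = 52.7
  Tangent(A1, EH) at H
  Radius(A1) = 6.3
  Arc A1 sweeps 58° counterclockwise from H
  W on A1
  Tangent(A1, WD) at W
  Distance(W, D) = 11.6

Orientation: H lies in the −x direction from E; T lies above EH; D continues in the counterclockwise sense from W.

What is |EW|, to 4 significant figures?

47.45

Tangency of A1 to EH means the radius TH is perpendicular to EH, so T = H + (0, 6.3) = (-52.70, 6.300). On A1, H sits at bearing -90° from T; a 58° counterclockwise sweep puts W at bearing -32°, so W = T + 6.3·(cos -32°, sin -32°) = (-47.36, 2.962). Then |EW| = |W − E| = 47.45.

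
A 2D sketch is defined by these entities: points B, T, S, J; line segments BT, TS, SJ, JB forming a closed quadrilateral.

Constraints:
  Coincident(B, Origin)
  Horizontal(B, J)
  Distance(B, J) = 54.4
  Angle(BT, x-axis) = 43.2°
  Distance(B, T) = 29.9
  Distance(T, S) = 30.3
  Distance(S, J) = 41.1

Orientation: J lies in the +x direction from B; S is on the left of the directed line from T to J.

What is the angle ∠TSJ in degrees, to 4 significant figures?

63.14°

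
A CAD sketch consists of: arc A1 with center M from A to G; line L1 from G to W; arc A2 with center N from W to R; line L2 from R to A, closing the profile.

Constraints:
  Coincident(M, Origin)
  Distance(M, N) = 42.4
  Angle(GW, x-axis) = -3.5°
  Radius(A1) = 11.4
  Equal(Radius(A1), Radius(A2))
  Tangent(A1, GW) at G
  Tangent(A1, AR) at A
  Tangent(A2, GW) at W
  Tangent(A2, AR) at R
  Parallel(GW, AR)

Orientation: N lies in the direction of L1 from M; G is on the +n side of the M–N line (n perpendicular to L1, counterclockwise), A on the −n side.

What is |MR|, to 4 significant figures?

43.91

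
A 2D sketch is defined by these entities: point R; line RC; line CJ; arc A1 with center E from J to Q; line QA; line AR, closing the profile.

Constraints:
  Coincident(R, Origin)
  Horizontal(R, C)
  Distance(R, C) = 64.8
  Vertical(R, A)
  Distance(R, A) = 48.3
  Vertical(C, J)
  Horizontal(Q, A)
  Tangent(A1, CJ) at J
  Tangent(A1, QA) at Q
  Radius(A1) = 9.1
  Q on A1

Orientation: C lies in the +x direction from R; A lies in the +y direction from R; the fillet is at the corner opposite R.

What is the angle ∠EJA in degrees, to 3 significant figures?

7.99°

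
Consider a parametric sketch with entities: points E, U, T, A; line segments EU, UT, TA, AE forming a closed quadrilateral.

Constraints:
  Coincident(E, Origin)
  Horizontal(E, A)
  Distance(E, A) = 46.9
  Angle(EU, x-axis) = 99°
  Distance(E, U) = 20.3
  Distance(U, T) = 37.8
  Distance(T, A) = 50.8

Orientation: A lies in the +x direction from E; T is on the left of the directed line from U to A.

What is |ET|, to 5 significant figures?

51.877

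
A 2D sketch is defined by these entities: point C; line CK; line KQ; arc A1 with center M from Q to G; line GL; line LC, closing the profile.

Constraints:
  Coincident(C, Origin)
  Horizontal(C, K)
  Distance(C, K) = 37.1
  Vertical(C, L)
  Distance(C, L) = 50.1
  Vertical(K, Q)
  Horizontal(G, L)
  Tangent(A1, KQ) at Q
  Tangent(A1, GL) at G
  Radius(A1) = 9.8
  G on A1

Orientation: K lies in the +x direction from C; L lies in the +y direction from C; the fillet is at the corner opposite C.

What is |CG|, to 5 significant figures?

57.055

C is at the origin; C and K share the same y with |CK| = 37.1 and K on the +x side, so K = (37.100, 0.0000). C and L share the same x with |CL| = 50.1 and L on the +y side, so L = (0.0000, 50.100). The virtual corner opposite C is at (37.100, 50.100). Tangency of A1 to KQ means the radius MQ is perpendicular to KQ and tangency of A1 to GL means the radius MG is perpendicular to GL, with radius 9.8, so the center M sits 9.8 in from both sides at M = (27.300, 40.300). That places the tangent points at Q = (37.100, 40.300) on KQ and G = (27.300, 50.100) on GL. Then |CG| = |G − C| = 57.055.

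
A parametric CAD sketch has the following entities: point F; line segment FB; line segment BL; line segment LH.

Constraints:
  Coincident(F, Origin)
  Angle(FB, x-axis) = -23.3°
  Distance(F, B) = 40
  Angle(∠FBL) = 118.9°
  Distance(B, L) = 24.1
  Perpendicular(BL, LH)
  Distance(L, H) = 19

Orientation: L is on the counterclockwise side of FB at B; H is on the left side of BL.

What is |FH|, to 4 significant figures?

46.29

F is at the origin; FB runs at -23.3° with length 40.0, so B = 40.0·(cos -23.3°, sin -23.3°) = (36.74, -15.82). ∠FBL = 118.9°, so BL runs at -23.3° + (180° − 118.9°) = 37.80° from the x-axis; with |BL| = 24.1, L = B + 24.1·(cos 37.80°, sin 37.80°) = (55.78, -1.051). BL ⟂ LH; with |LH| = 19.0 on the left of BL, H = L + 19.0·(-0.6129, 0.7902) = (44.14, 13.96). Then |FH| = |H − F| = 46.29.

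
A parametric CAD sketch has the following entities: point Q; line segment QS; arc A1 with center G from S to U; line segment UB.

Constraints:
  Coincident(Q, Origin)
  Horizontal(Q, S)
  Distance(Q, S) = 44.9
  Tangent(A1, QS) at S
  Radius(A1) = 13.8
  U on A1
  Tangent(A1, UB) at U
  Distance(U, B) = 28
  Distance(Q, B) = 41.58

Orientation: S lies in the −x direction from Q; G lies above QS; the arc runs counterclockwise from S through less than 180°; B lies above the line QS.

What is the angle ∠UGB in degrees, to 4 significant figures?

63.76°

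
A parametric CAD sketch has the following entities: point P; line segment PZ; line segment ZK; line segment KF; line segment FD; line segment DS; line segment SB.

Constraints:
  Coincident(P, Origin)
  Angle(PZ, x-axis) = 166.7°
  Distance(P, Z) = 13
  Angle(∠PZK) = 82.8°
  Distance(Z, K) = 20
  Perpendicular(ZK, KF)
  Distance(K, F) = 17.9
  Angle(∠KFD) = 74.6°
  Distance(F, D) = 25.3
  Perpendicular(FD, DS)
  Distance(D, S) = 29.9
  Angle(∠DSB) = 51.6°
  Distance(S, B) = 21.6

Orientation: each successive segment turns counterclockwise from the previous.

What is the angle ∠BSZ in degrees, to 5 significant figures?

47.571°

P is at the origin; PZ runs at 166.7° with length 13.0, so Z = (-12.651, 2.9906). ∠PZK = 82.8° gives ZK at -96.100° from the x-axis; with |ZK| = 20.0, K = (-14.777, -16.896). ZK is perpendicular to KF, so KF runs at -6.1000°; with |KF| = 17.9, F = (3.0220, -18.798). ∠KFD = 74.6° gives FD at 99.300° from the x-axis; with |FD| = 25.3, D = (-1.0665, 6.1692). FD is perpendicular to DS, so DS runs at -170.70°; with |DS| = 29.9, S = (-30.574, 1.3373). ∠DSB = 51.6° gives SB at -42.300° from the x-axis; with |SB| = 21.6, B = (-14.597, -13.200). Then cos ∠BSZ = SB·SZ / (|SB||SZ|), giving 47.571°.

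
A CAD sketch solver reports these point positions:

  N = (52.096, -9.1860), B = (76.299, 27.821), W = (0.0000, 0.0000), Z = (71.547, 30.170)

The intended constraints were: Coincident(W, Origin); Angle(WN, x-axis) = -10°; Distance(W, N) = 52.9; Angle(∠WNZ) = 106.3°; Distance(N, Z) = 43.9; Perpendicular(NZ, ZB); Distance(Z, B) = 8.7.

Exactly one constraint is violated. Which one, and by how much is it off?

Distance(Z, B) = 8.7 — off by 3.40.

W = (0.00, 0.00) ✓; WN at -10.00° ✓; |WN| = 52.90 ✓; ∠WNZ = 106.3° ✓; |NZ| = 43.90 ✓; ∠(NZ, ZB) = 90.00° ✓; |ZB| = 5.301 ✗.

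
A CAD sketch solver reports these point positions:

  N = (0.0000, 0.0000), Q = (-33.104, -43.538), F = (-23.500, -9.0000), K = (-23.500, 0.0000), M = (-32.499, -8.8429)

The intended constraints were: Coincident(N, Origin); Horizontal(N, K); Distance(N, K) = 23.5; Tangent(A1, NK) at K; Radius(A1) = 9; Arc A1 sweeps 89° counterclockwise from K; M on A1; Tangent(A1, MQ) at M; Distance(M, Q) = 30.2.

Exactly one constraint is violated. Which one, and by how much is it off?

Distance(M, Q) = 30.2 — off by 4.50.

N = (0.00, 0.00) ✓; N.y = 0.00, K.y = 0.00 ✓; |NK| = 23.50 ✓; ∠(FK, KN) = 90.00° ✓; |FK| = 9.000 ✓; bearing(F→M) − bearing(F→K) = 89.00° ✓; |FM| = 9.000 ✓; ∠(FM, MQ) = 90.00° ✓; |MQ| = 34.70 ✗.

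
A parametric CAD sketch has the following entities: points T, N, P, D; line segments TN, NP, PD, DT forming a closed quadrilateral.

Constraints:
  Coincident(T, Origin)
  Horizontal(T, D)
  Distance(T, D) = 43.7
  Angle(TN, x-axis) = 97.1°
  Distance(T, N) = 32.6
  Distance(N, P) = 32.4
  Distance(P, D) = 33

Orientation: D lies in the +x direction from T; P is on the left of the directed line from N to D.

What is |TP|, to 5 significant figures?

40.558

Checks: |NP| = 32.40 ✓; |PD| = 33.00 ✓.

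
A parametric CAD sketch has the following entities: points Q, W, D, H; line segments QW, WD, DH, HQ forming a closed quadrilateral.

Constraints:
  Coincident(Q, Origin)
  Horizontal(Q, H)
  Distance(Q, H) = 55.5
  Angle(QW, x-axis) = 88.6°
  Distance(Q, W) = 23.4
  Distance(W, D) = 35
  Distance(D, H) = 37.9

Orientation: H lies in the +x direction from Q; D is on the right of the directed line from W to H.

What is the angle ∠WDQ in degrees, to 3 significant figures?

39.2°

Checks: |QH| = 55.50 ✓; |QW| = 23.40 ✓; |WD| = 35.00 ✓; |DH| = 37.90 ✓.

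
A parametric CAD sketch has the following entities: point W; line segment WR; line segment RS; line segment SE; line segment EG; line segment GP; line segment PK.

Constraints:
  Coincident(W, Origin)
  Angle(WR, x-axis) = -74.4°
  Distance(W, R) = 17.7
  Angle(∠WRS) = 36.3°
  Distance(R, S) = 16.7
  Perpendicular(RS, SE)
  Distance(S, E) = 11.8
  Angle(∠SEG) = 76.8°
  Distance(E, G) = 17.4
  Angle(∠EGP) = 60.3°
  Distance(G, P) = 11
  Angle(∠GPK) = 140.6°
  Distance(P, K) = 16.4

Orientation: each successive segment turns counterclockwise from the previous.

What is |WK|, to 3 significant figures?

15.9

W is at the origin; WR runs at -74.4° with length 17.7, so R = (4.76, -17.0). ∠WRS = 36.3° gives RS at 69.3° from the x-axis; with |RS| = 16.7, S = (10.7, -1.43). RS ⟂ SE, so SE runs at 159°; with |SE| = 11.8, E = (-0.375, 2.74). ∠SEG = 76.8° gives EG at -97.5° from the x-axis; with |EG| = 17.4, G = (-2.65, -14.5). ∠EGP = 60.3° gives GP at 22.2° from the x-axis; with |GP| = 11.0, P = (7.54, -10.3). ∠GPK = 140.6° gives PK at 61.6° from the x-axis; with |PK| = 16.4, K = (15.3, 4.08). Then |WK| = |K − W| = 15.9.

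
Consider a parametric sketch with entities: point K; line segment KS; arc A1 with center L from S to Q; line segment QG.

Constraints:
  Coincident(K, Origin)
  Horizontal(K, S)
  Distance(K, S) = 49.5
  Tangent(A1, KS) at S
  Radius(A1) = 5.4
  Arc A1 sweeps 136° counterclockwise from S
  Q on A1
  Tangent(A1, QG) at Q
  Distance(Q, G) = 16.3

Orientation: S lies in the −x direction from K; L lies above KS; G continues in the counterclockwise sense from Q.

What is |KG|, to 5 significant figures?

61.057

On A1, S sits at bearing -90° from L; a 136° counterclockwise sweep puts Q at bearing 46°, so Q = L + 5.4·(cos 46°, sin 46°) = (-45.749, 9.2844). Tangency of A1 to QG means the radius LQ is perpendicular to QG, so QG runs along (−sin 46°, cos 46°); with |QG| = 16.3, G = (-57.474, 20.607). Then |KG| = |G − K| = 61.057.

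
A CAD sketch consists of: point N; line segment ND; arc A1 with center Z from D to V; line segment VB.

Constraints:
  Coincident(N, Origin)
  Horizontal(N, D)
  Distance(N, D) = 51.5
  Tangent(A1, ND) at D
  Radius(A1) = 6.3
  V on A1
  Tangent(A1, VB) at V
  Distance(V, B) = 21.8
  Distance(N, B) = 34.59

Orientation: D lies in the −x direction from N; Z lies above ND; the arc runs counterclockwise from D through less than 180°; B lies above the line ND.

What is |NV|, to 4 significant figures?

47.43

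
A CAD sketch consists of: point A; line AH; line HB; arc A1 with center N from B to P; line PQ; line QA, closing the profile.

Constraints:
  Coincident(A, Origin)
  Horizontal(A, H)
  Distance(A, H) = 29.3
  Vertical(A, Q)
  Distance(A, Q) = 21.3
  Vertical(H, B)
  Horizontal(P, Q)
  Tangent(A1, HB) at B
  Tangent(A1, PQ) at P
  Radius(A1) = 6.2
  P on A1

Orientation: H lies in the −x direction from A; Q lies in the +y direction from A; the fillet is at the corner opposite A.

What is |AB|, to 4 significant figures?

32.96

A is at the origin; A and H share the same y with |AH| = 29.3 and H on the −x side, so H = (-29.30, 0.000). AQ is vertical with |AQ| = 21.3 and Q on the +y side, so Q = (0.000, 21.30). The virtual corner opposite A is at (-29.30, 21.30). Since A1 is tangent to HB there, NB ⟂ HB and tangency of A1 to PQ means the radius NP is perpendicular to PQ, with radius 6.2, so the center N sits 6.2 in from both sides at N = (-23.10, 15.10). That places the tangent points at B = (-29.30, 15.10) on HB and P = (-23.10, 21.30) on PQ. Then |AB| = |B − A| = 32.96.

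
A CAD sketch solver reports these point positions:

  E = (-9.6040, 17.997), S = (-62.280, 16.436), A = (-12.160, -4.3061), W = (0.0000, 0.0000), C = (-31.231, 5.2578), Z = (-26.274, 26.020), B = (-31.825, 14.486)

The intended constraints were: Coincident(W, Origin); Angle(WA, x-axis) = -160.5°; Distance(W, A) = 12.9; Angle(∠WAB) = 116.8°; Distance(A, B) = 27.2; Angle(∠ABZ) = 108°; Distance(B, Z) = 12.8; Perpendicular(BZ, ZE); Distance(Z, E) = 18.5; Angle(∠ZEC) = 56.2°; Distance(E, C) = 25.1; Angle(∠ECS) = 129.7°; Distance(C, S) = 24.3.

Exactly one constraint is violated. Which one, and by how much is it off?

Distance(C, S) = 24.3 — off by 8.70.

W = (0.00, 0.00) ✓; WA at -160.5° ✓; |WA| = 12.90 ✓; ∠WAB = 116.8° ✓; |AB| = 27.20 ✓; ∠ABZ = 108.0° ✓; |BZ| = 12.80 ✓; ∠(BZ, ZE) = 90.00° ✓; |ZE| = 18.50 ✓; ∠ZEC = 56.20° ✓; |EC| = 25.10 ✓; ∠ECS = 129.7° ✓; |CS| = 33.00 ✗.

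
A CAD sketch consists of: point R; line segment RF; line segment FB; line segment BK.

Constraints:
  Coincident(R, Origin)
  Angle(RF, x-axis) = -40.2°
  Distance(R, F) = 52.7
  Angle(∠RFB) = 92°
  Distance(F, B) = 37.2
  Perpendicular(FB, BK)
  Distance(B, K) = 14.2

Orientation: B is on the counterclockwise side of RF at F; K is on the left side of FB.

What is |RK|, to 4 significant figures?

54.81

R is at the origin; RF runs at -40.2° with length 52.7, so F = 52.7·(cos -40.2°, sin -40.2°) = (40.25, -34.02). ∠RFB = 92.0°, so FB runs at -40.2° + (180° − 92.0°) = 47.80° from the x-axis; with |FB| = 37.2, B = F + 37.2·(cos 47.80°, sin 47.80°) = (65.24, -6.458). FB is perpendicular to BK; with |BK| = 14.2 on the left of FB, K = B + 14.2·(-0.7408, 0.6717) = (54.72, 3.081). Then |RK| = |K − R| = 54.81.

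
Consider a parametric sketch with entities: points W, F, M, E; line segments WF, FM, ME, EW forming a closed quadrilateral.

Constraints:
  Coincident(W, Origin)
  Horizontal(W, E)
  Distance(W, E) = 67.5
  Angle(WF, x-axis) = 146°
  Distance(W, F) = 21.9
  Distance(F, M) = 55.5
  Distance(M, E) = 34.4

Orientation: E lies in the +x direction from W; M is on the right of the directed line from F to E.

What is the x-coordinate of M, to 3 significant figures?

33.8

Checks: |FM| = 55.50 ✓; |ME| = 34.40 ✓.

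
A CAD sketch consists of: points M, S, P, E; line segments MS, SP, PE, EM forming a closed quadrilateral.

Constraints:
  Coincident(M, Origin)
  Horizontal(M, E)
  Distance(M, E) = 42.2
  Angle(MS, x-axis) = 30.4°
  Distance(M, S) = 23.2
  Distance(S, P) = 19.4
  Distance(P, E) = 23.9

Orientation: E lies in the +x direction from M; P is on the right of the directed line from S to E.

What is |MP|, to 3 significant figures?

21.0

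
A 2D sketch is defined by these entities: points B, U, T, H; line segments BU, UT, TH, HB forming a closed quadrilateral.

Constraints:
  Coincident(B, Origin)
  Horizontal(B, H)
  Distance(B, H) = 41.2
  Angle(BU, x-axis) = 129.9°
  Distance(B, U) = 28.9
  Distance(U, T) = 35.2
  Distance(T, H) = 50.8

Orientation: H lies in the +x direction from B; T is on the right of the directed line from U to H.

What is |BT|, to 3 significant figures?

14.2

Checks: |UT| = 35.20 ✓; |TH| = 50.80 ✓.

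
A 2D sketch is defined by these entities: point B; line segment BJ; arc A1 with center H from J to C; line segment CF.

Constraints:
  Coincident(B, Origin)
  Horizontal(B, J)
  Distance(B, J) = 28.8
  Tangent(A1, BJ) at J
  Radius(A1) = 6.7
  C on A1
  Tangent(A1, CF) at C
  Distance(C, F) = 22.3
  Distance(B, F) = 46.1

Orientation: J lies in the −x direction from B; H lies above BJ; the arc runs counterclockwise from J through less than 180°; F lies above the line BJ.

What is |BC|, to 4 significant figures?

25.54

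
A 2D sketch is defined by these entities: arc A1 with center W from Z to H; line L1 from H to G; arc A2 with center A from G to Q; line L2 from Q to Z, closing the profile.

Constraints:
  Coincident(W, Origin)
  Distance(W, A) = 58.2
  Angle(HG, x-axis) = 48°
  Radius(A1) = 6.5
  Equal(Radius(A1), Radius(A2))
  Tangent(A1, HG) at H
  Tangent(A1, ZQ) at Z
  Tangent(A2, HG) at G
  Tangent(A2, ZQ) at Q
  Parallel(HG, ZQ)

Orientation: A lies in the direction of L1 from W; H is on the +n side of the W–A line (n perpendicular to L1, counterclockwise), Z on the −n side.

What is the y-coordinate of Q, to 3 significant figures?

38.9

The slot axis is L1's direction at 48.0°, so u = (cos 48.0°, sin 48.0°) = (0.669, 0.743) and n = (−sin 48.0°, cos 48.0°) = (-0.743, 0.669). W is at the origin and A lies 58.2 along u from W, so A = 58.2·u = (38.9, 43.3). Tangency of A1 to both parallel lines with radius 6.5 puts H and Z at W ± 6.5·n: H = (-4.83, 4.35), Z = (4.83, -4.35). Equal radii place G and Q the same way about A: G = A + 6.5·n = (34.1, 47.6), Q = A − 6.5·n = (43.8, 38.9). So Q.y = 38.9.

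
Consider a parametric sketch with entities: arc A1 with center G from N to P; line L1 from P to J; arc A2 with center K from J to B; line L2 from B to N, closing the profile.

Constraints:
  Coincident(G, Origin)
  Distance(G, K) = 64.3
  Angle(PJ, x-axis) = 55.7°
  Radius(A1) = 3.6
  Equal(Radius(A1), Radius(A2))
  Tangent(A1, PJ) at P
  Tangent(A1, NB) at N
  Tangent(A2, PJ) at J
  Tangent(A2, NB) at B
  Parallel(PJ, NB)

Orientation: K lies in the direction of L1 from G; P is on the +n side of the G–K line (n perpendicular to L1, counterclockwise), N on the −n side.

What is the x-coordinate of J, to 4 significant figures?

33.26

Tangency of A1 to both parallel lines with radius 3.6 puts P and N at G ± 3.6·n: P = (-2.974, 2.029), N = (2.974, -2.029). Equal radii place J and B the same way about K: J = K + 3.6·n = (33.26, 55.15), B = K − 3.6·n = (39.21, 51.09). So J.x = 33.26.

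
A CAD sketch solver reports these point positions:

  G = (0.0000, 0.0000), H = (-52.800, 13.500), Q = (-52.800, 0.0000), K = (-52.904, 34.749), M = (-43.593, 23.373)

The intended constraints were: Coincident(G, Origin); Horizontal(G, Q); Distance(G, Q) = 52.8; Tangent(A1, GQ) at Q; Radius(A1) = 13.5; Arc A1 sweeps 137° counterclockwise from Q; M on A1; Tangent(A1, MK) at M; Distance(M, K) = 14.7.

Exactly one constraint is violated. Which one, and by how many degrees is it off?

Tangent(A1, MK) at M — off by 7.70°.

G = (0.00, 0.00) ✓; G.y = 0.00, Q.y = 0.00 ✓; |GQ| = 52.80 ✓; ∠(HQ, QG) = 90.00° ✓; |HQ| = 13.50 ✓; bearing(H→M) − bearing(H→Q) = 137.0° ✓; |HM| = 13.50 ✓; ∠(HM, MK) = 97.70° ✗; |MK| = 14.70 ✓.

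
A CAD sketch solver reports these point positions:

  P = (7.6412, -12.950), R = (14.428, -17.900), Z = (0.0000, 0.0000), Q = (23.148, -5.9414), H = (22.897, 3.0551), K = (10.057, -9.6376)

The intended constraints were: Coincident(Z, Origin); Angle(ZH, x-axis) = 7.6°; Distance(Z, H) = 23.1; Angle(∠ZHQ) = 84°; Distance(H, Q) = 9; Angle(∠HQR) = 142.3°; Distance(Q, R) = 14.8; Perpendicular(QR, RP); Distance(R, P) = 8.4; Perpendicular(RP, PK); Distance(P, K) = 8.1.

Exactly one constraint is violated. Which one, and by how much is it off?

Distance(P, K) = 8.1 — off by 4.00.

Z = (0.00, 0.00) ✓; ZH at 7.600° ✓; |ZH| = 23.10 ✓; ∠ZHQ = 84.00° ✓; |HQ| = 9.000 ✓; ∠HQR = 142.3° ✓; |QR| = 14.80 ✓; ∠(QR, RP) = 90.01° ✓; |RP| = 8.400 ✓; ∠(RP, PK) = 90.00° ✓; |PK| = 4.100 ✗.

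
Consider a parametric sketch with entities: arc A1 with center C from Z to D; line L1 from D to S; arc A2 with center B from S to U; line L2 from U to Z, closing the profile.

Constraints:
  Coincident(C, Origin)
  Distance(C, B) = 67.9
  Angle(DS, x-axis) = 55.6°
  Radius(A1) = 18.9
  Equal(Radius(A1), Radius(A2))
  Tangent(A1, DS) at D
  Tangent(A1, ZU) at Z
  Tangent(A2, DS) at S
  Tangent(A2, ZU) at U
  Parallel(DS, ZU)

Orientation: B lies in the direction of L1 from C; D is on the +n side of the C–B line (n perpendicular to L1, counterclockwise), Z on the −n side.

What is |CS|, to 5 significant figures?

70.481

Tangency of A1 to both parallel lines with radius 18.9 puts D and Z at C ± 18.9·n: D = (-15.595, 10.678), Z = (15.595, -10.678). Equal radii place S and U the same way about B: S = B + 18.9·n = (22.767, 66.703), U = B − 18.9·n = (53.956, 45.347). Then |CS| = |S − C| = 70.481.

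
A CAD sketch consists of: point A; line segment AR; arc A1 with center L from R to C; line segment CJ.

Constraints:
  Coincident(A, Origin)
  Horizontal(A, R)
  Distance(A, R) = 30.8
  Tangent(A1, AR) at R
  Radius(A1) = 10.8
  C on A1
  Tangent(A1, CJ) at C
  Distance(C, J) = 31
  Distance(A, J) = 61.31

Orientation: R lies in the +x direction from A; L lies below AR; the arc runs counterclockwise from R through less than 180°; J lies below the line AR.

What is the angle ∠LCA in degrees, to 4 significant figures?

92.54°

Checks: A = (0.00, 0.00) ✓; |LC| = 10.80 ✓; ∠(LC, CJ) = 90.00° ✓; |CJ| = 31.00 ✓; |AJ| = 61.31 ✓.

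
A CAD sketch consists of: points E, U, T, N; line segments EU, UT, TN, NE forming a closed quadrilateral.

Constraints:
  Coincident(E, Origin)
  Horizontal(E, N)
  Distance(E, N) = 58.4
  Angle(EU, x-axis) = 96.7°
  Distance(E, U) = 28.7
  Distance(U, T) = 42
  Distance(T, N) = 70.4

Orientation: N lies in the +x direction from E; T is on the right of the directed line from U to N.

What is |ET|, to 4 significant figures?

16.78

E is at the origin; E and N share the same y with |EN| = 58.4 and N in +x, so N = (58.4, 0). EU runs at 96.7° with |EU| = 28.7, so U = (-3.348, 28.50). T is determined by |UT| = 42.0 and |TN| = 70.4 together: it lies at the intersection of circle(U, 42.0) and circle(N, 70.4). With |UN| = 68.01, the foot of the radical line on UN is 10.54 from U and the perpendicular offset is √(42.0² − 10.54²) = 40.66. Taking the right-of-UN solution: T = (-10.82, -12.83).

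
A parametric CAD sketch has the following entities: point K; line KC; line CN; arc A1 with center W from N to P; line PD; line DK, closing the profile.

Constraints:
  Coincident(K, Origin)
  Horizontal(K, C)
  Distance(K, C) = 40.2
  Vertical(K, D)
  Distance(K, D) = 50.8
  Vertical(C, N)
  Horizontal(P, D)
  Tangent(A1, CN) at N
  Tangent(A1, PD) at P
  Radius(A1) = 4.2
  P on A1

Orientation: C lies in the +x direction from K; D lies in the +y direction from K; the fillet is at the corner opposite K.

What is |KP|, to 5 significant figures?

62.263

The virtual corner opposite K is at (40.200, 50.800). A1 meets CN tangentially, so WN is at right angles to CN and A1 meets PD tangentially, so WP is at right angles to PD, with radius 4.2, so the center W sits 4.2 in from both sides at W = (36.000, 46.600). That places the tangent points at N = (40.200, 46.600) on CN and P = (36.000, 50.800) on PD. Then |KP| = |P − K| = 62.263.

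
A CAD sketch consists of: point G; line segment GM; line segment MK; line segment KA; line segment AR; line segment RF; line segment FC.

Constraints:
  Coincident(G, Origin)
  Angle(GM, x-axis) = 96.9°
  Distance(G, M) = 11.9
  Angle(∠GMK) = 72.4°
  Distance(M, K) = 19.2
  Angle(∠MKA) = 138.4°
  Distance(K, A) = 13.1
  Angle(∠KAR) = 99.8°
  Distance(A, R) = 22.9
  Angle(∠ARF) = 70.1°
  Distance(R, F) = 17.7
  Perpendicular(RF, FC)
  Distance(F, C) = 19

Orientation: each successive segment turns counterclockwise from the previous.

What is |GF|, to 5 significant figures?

3.7599

∠KAR = 99.8° gives AR at -33.700° from the x-axis; with |AR| = 22.9, R = (-5.1565, -20.831). ∠ARF = 70.1° gives RF at 76.200° from the x-axis; with |RF| = 17.7, F = (-0.93445, -3.6419). Then |GF| = |F − G| = 3.7599.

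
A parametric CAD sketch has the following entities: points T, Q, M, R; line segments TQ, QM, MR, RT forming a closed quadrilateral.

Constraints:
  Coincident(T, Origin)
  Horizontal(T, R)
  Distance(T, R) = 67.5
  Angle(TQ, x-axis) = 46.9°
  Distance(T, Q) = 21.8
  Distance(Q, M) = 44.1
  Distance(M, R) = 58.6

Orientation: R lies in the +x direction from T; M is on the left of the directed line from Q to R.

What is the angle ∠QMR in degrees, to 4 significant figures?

62.85°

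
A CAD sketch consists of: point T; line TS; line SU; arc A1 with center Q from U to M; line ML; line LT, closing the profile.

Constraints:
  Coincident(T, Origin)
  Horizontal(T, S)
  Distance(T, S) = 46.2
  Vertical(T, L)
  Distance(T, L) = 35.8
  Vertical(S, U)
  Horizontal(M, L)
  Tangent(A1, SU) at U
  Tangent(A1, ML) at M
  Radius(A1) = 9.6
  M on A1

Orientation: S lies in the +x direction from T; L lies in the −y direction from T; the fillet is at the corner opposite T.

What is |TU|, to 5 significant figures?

53.112

The virtual corner opposite T is at (46.200, -35.800). Since A1 is tangent to SU there, QU ⟂ SU and tangency of A1 to ML means the radius QM is perpendicular to ML, with radius 9.6, so the center Q sits 9.6 in from both sides at Q = (36.600, -26.200). That places the tangent points at U = (46.200, -26.200) on SU and M = (36.600, -35.800) on ML. Then |TU| = |U − T| = 53.112.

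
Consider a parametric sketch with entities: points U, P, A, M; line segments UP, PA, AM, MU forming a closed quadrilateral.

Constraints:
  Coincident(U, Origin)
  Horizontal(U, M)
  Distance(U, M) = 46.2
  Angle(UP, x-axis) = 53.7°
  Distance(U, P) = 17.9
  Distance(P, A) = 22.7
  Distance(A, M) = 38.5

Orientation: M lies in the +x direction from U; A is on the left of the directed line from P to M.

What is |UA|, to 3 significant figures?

40.6

Checks: UP at 53.70° ✓; |PA| = 22.70 ✓; |AM| = 38.50 ✓.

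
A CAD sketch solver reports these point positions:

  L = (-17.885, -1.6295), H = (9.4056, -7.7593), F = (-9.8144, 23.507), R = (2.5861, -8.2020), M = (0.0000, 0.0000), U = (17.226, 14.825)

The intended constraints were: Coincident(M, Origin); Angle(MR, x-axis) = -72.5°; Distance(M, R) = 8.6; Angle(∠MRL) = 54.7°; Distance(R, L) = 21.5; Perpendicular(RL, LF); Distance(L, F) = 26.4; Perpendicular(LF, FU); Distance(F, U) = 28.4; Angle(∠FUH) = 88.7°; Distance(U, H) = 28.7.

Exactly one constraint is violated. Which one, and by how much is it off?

Distance(U, H) = 28.7 — off by 4.80.

M = (0.00, 0.00) ✓; MR at -72.50° ✓; |MR| = 8.600 ✓; ∠MRL = 54.70° ✓; |RL| = 21.50 ✓; ∠(RL, LF) = 90.00° ✓; |LF| = 26.40 ✓; ∠(LF, FU) = 90.00° ✓; |FU| = 28.40 ✓; ∠FUH = 88.70° ✓; |UH| = 23.90 ✗.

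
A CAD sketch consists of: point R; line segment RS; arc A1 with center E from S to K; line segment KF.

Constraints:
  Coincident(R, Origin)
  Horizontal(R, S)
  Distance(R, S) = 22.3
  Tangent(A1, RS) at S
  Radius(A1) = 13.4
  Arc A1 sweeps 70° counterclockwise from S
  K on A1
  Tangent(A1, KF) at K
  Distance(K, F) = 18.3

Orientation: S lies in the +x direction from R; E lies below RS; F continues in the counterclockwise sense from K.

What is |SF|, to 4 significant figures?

32.13

R is at the origin; RS is horizontal with |RS| = 22.3 and S on the +x side, so S = (22.30, 0.000). Since A1 is tangent to RS there, ES ⟂ RS, so E = S + (0, -13.4) = (22.30, -13.40). On A1, S sits at bearing 90° from E; a 70° counterclockwise sweep puts K at bearing 160°, so K = E + 13.4·(cos 160°, sin 160°) = (9.708, -8.817). Tangency of A1 to KF means the radius EK is perpendicular to KF, so KF runs along (−sin 160°, cos 160°); with |KF| = 18.3, F = (3.449, -26.01). Then |SF| = |F − S| = 32.13.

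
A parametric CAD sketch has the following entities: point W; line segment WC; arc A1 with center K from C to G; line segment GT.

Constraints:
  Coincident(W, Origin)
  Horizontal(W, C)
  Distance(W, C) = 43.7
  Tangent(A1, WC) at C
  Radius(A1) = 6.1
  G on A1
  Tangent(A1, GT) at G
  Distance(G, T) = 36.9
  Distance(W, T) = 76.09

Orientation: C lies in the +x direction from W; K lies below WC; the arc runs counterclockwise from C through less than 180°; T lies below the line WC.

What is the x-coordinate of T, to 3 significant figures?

67.7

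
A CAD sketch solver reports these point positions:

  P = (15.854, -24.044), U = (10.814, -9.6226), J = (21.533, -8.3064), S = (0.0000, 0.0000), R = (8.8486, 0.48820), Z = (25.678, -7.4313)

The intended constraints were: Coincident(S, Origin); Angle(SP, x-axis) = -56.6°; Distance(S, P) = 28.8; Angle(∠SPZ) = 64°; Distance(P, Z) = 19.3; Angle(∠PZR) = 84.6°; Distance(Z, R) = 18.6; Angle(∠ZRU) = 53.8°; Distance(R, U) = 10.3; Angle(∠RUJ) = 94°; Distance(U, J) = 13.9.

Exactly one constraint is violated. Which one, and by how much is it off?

Distance(U, J) = 13.9 — off by 3.10.

S = (0.00, 0.00) ✓; SP at -56.60° ✓; |SP| = 28.80 ✓; ∠SPZ = 64.00° ✓; |PZ| = 19.30 ✓; ∠PZR = 84.60° ✓; |ZR| = 18.60 ✓; ∠ZRU = 53.80° ✓; |RU| = 10.30 ✓; ∠RUJ = 94.00° ✓; |UJ| = 10.80 ✗.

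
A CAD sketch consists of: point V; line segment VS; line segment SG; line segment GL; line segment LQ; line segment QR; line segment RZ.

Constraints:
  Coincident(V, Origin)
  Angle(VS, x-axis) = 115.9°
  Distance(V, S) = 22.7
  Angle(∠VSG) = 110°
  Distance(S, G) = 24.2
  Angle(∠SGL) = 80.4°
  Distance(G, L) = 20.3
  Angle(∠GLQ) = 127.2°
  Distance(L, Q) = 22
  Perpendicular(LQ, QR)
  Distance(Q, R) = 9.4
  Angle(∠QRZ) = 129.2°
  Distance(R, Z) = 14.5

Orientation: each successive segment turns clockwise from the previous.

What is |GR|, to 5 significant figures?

34.936

V is at the origin; VS runs at 115.9° with length 22.7, so S = (-9.9154, 20.420). ∠VSG = 110.0° gives SG at 45.900° from the x-axis; with |SG| = 24.2, G = (6.9257, 37.799). ∠SGL = 80.4° gives GL at -53.700° from the x-axis; with |GL| = 20.3, L = (18.944, 21.438). ∠GLQ = 127.2° gives LQ at -106.50° from the x-axis; with |LQ| = 22.0, Q = (12.695, 0.34424). LQ ⟂ QR, so QR runs at 163.50°; with |QR| = 9.4, R = (3.6823, 3.0140). Then |GR| = |R − G| = 34.936.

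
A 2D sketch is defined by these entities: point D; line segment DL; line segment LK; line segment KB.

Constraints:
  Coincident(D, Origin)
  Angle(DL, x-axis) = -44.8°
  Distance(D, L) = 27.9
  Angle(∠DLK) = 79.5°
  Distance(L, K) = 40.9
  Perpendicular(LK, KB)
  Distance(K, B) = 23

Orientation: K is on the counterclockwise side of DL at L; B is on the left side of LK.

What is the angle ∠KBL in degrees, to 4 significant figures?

60.65°

∠DLK = 79.5°, so LK runs at -44.8° + (180° − 79.5°) = 55.70° from the x-axis; with |LK| = 40.9, K = L + 40.9·(cos 55.70°, sin 55.70°) = (42.85, 14.13). LK ⟂ KB; with |KB| = 23.0 on the left of LK, B = K + 23.0·(-0.8261, 0.5635) = (23.84, 27.09). Then cos ∠KBL = BK·BL / (|BK||BL|), giving 60.65°.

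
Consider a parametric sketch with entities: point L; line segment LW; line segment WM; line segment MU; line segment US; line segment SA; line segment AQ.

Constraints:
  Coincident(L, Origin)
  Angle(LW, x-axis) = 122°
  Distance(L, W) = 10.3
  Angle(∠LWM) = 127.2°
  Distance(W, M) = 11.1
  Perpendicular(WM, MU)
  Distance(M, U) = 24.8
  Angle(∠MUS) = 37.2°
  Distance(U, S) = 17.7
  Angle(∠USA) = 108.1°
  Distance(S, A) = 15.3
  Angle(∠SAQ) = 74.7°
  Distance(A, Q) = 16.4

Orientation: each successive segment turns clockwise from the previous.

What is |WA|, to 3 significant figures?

9.30

L is at the origin; LW runs at 122.0° with length 10.3, so W = (-5.46, 8.73). ∠LWM = 127.2° gives WM at 69.2° from the x-axis; with |WM| = 11.1, M = (-1.52, 19.1). WM ⟂ MU, so MU runs at -20.8°; with |MU| = 24.8, U = (21.7, 10.3). ∠MUS = 37.2° gives US at -164° from the x-axis; with |US| = 17.7, S = (4.69, 5.31). ∠USA = 108.1° gives SA at 124° from the x-axis; with |SA| = 15.3, A = (-3.98, 17.9). Then |WA| = |A − W| = 9.30.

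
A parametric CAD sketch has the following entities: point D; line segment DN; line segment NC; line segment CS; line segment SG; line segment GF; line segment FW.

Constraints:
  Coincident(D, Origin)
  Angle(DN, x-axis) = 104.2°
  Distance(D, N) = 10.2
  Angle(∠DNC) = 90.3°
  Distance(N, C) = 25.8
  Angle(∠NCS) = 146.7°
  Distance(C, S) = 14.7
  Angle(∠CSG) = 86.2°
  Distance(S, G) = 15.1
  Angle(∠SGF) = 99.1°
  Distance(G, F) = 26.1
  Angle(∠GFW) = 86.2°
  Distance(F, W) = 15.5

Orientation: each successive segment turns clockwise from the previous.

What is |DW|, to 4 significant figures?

21.00

D is at the origin; DN runs at 104.2° with length 10.2, so N = (-2.502, 9.888). ∠DNC = 90.3° gives NC at 14.50° from the x-axis; with |NC| = 25.8, C = (22.48, 16.35). ∠NCS = 146.7° gives CS at -18.80° from the x-axis; with |CS| = 14.7, S = (36.39, 11.61). ∠CSG = 86.2° gives SG at -112.6° from the x-axis; with |SG| = 15.1, G = (30.59, -2.330). ∠SGF = 99.1° gives GF at 166.5° from the x-axis; with |GF| = 26.1, F = (5.210, 3.763). ∠GFW = 86.2° gives FW at 72.70° from the x-axis; with |FW| = 15.5, W = (9.819, 18.56). Then |DW| = |W − D| = 21.00.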